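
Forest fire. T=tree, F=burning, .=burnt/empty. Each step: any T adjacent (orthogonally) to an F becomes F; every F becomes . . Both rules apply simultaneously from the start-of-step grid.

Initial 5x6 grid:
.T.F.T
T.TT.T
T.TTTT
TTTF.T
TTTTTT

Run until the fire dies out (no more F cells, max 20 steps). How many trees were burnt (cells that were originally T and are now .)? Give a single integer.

Step 1: +4 fires, +2 burnt (F count now 4)
Step 2: +6 fires, +4 burnt (F count now 6)
Step 3: +4 fires, +6 burnt (F count now 4)
Step 4: +4 fires, +4 burnt (F count now 4)
Step 5: +2 fires, +4 burnt (F count now 2)
Step 6: +0 fires, +2 burnt (F count now 0)
Fire out after step 6
Initially T: 21, now '.': 29
Total burnt (originally-T cells now '.'): 20

Answer: 20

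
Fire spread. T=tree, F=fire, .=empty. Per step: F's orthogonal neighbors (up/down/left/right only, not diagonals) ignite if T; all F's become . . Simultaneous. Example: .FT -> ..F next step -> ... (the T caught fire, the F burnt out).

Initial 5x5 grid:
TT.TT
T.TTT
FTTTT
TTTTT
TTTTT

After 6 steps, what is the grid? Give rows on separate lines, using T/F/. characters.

Step 1: 3 trees catch fire, 1 burn out
  TT.TT
  F.TTT
  .FTTT
  FTTTT
  TTTTT
Step 2: 4 trees catch fire, 3 burn out
  FT.TT
  ..TTT
  ..FTT
  .FTTT
  FTTTT
Step 3: 5 trees catch fire, 4 burn out
  .F.TT
  ..FTT
  ...FT
  ..FTT
  .FTTT
Step 4: 4 trees catch fire, 5 burn out
  ...TT
  ...FT
  ....F
  ...FT
  ..FTT
Step 5: 4 trees catch fire, 4 burn out
  ...FT
  ....F
  .....
  ....F
  ...FT
Step 6: 2 trees catch fire, 4 burn out
  ....F
  .....
  .....
  .....
  ....F

....F
.....
.....
.....
....F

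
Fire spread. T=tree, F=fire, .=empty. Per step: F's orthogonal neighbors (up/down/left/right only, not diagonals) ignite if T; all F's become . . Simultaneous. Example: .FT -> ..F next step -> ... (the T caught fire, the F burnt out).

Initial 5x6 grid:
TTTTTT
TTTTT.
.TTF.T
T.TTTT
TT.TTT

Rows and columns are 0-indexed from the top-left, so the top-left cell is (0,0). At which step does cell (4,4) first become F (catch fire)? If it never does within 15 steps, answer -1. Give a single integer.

Step 1: cell (4,4)='T' (+3 fires, +1 burnt)
Step 2: cell (4,4)='T' (+7 fires, +3 burnt)
Step 3: cell (4,4)='F' (+5 fires, +7 burnt)
  -> target ignites at step 3
Step 4: cell (4,4)='.' (+5 fires, +5 burnt)
Step 5: cell (4,4)='.' (+1 fires, +5 burnt)
Step 6: cell (4,4)='.' (+0 fires, +1 burnt)
  fire out at step 6

3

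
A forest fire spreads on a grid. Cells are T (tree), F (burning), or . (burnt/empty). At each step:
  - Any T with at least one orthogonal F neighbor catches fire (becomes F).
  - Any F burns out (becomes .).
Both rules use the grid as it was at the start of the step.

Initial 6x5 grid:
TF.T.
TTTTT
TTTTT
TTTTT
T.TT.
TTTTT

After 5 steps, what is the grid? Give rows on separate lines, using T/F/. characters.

Step 1: 2 trees catch fire, 1 burn out
  F..T.
  TFTTT
  TTTTT
  TTTTT
  T.TT.
  TTTTT
Step 2: 3 trees catch fire, 2 burn out
  ...T.
  F.FTT
  TFTTT
  TTTTT
  T.TT.
  TTTTT
Step 3: 4 trees catch fire, 3 burn out
  ...T.
  ...FT
  F.FTT
  TFTTT
  T.TT.
  TTTTT
Step 4: 5 trees catch fire, 4 burn out
  ...F.
  ....F
  ...FT
  F.FTT
  T.TT.
  TTTTT
Step 5: 4 trees catch fire, 5 burn out
  .....
  .....
  ....F
  ...FT
  F.FT.
  TTTTT

.....
.....
....F
...FT
F.FT.
TTTTT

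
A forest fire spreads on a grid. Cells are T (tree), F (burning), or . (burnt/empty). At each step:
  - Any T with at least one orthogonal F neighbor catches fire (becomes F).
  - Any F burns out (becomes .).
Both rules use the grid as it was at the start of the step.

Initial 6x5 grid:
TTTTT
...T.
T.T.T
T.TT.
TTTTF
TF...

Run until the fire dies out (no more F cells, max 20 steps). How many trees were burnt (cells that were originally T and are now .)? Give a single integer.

Step 1: +3 fires, +2 burnt (F count now 3)
Step 2: +3 fires, +3 burnt (F count now 3)
Step 3: +2 fires, +3 burnt (F count now 2)
Step 4: +2 fires, +2 burnt (F count now 2)
Step 5: +0 fires, +2 burnt (F count now 0)
Fire out after step 5
Initially T: 17, now '.': 23
Total burnt (originally-T cells now '.'): 10

Answer: 10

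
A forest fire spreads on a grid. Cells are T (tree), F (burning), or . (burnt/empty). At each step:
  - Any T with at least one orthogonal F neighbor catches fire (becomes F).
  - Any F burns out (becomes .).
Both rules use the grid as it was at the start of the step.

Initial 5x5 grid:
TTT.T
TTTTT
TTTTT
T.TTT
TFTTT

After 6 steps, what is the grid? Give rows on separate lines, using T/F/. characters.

Step 1: 2 trees catch fire, 1 burn out
  TTT.T
  TTTTT
  TTTTT
  T.TTT
  F.FTT
Step 2: 3 trees catch fire, 2 burn out
  TTT.T
  TTTTT
  TTTTT
  F.FTT
  ...FT
Step 3: 4 trees catch fire, 3 burn out
  TTT.T
  TTTTT
  FTFTT
  ...FT
  ....F
Step 4: 5 trees catch fire, 4 burn out
  TTT.T
  FTFTT
  .F.FT
  ....F
  .....
Step 5: 5 trees catch fire, 5 burn out
  FTF.T
  .F.FT
  ....F
  .....
  .....
Step 6: 2 trees catch fire, 5 burn out
  .F..T
  ....F
  .....
  .....
  .....

.F..T
....F
.....
.....
.....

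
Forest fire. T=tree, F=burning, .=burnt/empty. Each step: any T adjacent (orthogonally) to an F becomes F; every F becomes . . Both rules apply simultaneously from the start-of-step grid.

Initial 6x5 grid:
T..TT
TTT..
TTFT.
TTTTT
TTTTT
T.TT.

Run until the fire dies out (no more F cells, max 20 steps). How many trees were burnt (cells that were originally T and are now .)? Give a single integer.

Step 1: +4 fires, +1 burnt (F count now 4)
Step 2: +5 fires, +4 burnt (F count now 5)
Step 3: +6 fires, +5 burnt (F count now 6)
Step 4: +4 fires, +6 burnt (F count now 4)
Step 5: +1 fires, +4 burnt (F count now 1)
Step 6: +0 fires, +1 burnt (F count now 0)
Fire out after step 6
Initially T: 22, now '.': 28
Total burnt (originally-T cells now '.'): 20

Answer: 20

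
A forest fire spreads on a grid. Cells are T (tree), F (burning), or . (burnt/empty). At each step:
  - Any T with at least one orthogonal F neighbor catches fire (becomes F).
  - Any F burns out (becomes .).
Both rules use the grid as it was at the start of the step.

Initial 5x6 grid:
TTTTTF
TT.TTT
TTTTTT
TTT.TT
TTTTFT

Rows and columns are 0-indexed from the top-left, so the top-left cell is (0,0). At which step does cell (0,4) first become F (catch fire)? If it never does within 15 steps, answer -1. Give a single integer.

Step 1: cell (0,4)='F' (+5 fires, +2 burnt)
  -> target ignites at step 1
Step 2: cell (0,4)='.' (+6 fires, +5 burnt)
Step 3: cell (0,4)='.' (+5 fires, +6 burnt)
Step 4: cell (0,4)='.' (+4 fires, +5 burnt)
Step 5: cell (0,4)='.' (+4 fires, +4 burnt)
Step 6: cell (0,4)='.' (+2 fires, +4 burnt)
Step 7: cell (0,4)='.' (+0 fires, +2 burnt)
  fire out at step 7

1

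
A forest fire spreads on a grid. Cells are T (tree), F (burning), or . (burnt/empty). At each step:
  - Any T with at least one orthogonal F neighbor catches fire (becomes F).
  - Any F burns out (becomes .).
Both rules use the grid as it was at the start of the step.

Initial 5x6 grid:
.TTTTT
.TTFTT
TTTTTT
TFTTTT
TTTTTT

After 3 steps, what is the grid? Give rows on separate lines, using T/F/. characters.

Step 1: 8 trees catch fire, 2 burn out
  .TTFTT
  .TF.FT
  TFTFTT
  F.FTTT
  TFTTTT
Step 2: 10 trees catch fire, 8 burn out
  .TF.FT
  .F...F
  F.F.FT
  ...FTT
  F.FTTT
Step 3: 5 trees catch fire, 10 burn out
  .F...F
  ......
  .....F
  ....FT
  ...FTT

.F...F
......
.....F
....FT
...FTT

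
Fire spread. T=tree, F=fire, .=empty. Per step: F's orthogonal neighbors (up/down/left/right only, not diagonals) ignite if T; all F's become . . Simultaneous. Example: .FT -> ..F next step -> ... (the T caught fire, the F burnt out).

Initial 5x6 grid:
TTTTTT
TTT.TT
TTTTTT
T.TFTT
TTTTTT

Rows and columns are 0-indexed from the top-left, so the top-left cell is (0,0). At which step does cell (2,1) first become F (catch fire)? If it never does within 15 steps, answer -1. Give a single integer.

Step 1: cell (2,1)='T' (+4 fires, +1 burnt)
Step 2: cell (2,1)='T' (+5 fires, +4 burnt)
Step 3: cell (2,1)='F' (+6 fires, +5 burnt)
  -> target ignites at step 3
Step 4: cell (2,1)='.' (+6 fires, +6 burnt)
Step 5: cell (2,1)='.' (+5 fires, +6 burnt)
Step 6: cell (2,1)='.' (+1 fires, +5 burnt)
Step 7: cell (2,1)='.' (+0 fires, +1 burnt)
  fire out at step 7

3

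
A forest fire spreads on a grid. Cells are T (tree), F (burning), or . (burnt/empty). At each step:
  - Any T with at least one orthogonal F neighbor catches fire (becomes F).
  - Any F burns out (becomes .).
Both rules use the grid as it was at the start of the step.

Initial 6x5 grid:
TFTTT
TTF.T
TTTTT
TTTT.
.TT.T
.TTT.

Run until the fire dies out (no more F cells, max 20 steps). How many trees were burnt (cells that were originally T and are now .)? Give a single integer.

Answer: 21

Derivation:
Step 1: +4 fires, +2 burnt (F count now 4)
Step 2: +5 fires, +4 burnt (F count now 5)
Step 3: +6 fires, +5 burnt (F count now 6)
Step 4: +4 fires, +6 burnt (F count now 4)
Step 5: +2 fires, +4 burnt (F count now 2)
Step 6: +0 fires, +2 burnt (F count now 0)
Fire out after step 6
Initially T: 22, now '.': 29
Total burnt (originally-T cells now '.'): 21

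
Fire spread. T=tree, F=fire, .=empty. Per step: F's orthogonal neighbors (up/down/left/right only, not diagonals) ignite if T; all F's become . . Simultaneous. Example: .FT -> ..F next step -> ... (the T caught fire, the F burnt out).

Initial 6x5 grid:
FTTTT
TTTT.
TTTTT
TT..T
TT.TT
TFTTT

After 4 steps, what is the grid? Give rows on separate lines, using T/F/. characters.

Step 1: 5 trees catch fire, 2 burn out
  .FTTT
  FTTT.
  TTTTT
  TT..T
  TF.TT
  F.FTT
Step 2: 6 trees catch fire, 5 burn out
  ..FTT
  .FTT.
  FTTTT
  TF..T
  F..TT
  ...FT
Step 3: 6 trees catch fire, 6 burn out
  ...FT
  ..FT.
  .FTTT
  F...T
  ...FT
  ....F
Step 4: 4 trees catch fire, 6 burn out
  ....F
  ...F.
  ..FTT
  ....T
  ....F
  .....

....F
...F.
..FTT
....T
....F
.....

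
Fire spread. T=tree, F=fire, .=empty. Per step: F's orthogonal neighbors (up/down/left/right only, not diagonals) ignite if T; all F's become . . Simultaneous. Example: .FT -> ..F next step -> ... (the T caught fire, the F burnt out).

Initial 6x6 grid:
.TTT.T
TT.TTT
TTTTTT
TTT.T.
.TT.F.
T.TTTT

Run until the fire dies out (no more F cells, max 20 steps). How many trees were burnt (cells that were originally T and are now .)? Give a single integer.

Step 1: +2 fires, +1 burnt (F count now 2)
Step 2: +3 fires, +2 burnt (F count now 3)
Step 3: +4 fires, +3 burnt (F count now 4)
Step 4: +4 fires, +4 burnt (F count now 4)
Step 5: +5 fires, +4 burnt (F count now 5)
Step 6: +4 fires, +5 burnt (F count now 4)
Step 7: +3 fires, +4 burnt (F count now 3)
Step 8: +0 fires, +3 burnt (F count now 0)
Fire out after step 8
Initially T: 26, now '.': 35
Total burnt (originally-T cells now '.'): 25

Answer: 25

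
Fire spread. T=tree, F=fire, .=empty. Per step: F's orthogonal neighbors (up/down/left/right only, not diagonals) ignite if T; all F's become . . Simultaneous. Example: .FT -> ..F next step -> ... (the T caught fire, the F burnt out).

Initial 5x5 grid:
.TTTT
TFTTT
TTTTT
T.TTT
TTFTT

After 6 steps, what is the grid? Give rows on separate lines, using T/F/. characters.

Step 1: 7 trees catch fire, 2 burn out
  .FTTT
  F.FTT
  TFTTT
  T.FTT
  TF.FT
Step 2: 7 trees catch fire, 7 burn out
  ..FTT
  ...FT
  F.FTT
  T..FT
  F...F
Step 3: 5 trees catch fire, 7 burn out
  ...FT
  ....F
  ...FT
  F...F
  .....
Step 4: 2 trees catch fire, 5 burn out
  ....F
  .....
  ....F
  .....
  .....
Step 5: 0 trees catch fire, 2 burn out
  .....
  .....
  .....
  .....
  .....
Step 6: 0 trees catch fire, 0 burn out
  .....
  .....
  .....
  .....
  .....

.....
.....
.....
.....
.....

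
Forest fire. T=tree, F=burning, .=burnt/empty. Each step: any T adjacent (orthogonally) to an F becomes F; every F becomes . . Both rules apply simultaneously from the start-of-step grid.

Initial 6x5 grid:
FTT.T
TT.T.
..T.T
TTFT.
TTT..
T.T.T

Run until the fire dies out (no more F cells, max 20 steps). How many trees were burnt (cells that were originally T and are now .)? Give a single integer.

Answer: 13

Derivation:
Step 1: +6 fires, +2 burnt (F count now 6)
Step 2: +5 fires, +6 burnt (F count now 5)
Step 3: +1 fires, +5 burnt (F count now 1)
Step 4: +1 fires, +1 burnt (F count now 1)
Step 5: +0 fires, +1 burnt (F count now 0)
Fire out after step 5
Initially T: 17, now '.': 26
Total burnt (originally-T cells now '.'): 13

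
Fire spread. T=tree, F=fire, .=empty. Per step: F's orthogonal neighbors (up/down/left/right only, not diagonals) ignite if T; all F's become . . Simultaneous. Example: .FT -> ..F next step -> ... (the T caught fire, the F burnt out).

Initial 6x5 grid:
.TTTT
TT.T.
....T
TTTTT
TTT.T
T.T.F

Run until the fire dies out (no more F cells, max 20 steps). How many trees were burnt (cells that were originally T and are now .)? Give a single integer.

Answer: 12

Derivation:
Step 1: +1 fires, +1 burnt (F count now 1)
Step 2: +1 fires, +1 burnt (F count now 1)
Step 3: +2 fires, +1 burnt (F count now 2)
Step 4: +1 fires, +2 burnt (F count now 1)
Step 5: +2 fires, +1 burnt (F count now 2)
Step 6: +3 fires, +2 burnt (F count now 3)
Step 7: +1 fires, +3 burnt (F count now 1)
Step 8: +1 fires, +1 burnt (F count now 1)
Step 9: +0 fires, +1 burnt (F count now 0)
Fire out after step 9
Initially T: 19, now '.': 23
Total burnt (originally-T cells now '.'): 12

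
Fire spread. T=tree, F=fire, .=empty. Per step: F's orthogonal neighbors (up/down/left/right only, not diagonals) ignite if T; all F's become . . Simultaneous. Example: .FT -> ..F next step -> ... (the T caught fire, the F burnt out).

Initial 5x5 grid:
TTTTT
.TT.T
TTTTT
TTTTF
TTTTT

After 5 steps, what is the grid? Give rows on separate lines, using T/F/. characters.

Step 1: 3 trees catch fire, 1 burn out
  TTTTT
  .TT.T
  TTTTF
  TTTF.
  TTTTF
Step 2: 4 trees catch fire, 3 burn out
  TTTTT
  .TT.F
  TTTF.
  TTF..
  TTTF.
Step 3: 4 trees catch fire, 4 burn out
  TTTTF
  .TT..
  TTF..
  TF...
  TTF..
Step 4: 5 trees catch fire, 4 burn out
  TTTF.
  .TF..
  TF...
  F....
  TF...
Step 5: 4 trees catch fire, 5 burn out
  TTF..
  .F...
  F....
  .....
  F....

TTF..
.F...
F....
.....
F....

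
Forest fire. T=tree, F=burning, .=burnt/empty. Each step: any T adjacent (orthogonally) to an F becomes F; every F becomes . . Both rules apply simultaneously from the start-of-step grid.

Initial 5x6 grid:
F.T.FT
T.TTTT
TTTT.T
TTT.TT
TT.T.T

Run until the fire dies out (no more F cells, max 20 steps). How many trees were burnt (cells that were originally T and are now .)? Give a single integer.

Step 1: +3 fires, +2 burnt (F count now 3)
Step 2: +3 fires, +3 burnt (F count now 3)
Step 3: +5 fires, +3 burnt (F count now 5)
Step 4: +5 fires, +5 burnt (F count now 5)
Step 5: +4 fires, +5 burnt (F count now 4)
Step 6: +0 fires, +4 burnt (F count now 0)
Fire out after step 6
Initially T: 21, now '.': 29
Total burnt (originally-T cells now '.'): 20

Answer: 20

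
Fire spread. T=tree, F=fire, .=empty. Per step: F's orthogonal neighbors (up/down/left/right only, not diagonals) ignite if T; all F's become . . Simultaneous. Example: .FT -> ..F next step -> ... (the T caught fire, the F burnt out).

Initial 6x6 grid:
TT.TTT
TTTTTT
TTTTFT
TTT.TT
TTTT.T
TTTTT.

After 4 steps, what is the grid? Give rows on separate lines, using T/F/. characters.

Step 1: 4 trees catch fire, 1 burn out
  TT.TTT
  TTTTFT
  TTTF.F
  TTT.FT
  TTTT.T
  TTTTT.
Step 2: 5 trees catch fire, 4 burn out
  TT.TFT
  TTTF.F
  TTF...
  TTT..F
  TTTT.T
  TTTTT.
Step 3: 6 trees catch fire, 5 burn out
  TT.F.F
  TTF...
  TF....
  TTF...
  TTTT.F
  TTTTT.
Step 4: 4 trees catch fire, 6 burn out
  TT....
  TF....
  F.....
  TF....
  TTFT..
  TTTTT.

TT....
TF....
F.....
TF....
TTFT..
TTTTT.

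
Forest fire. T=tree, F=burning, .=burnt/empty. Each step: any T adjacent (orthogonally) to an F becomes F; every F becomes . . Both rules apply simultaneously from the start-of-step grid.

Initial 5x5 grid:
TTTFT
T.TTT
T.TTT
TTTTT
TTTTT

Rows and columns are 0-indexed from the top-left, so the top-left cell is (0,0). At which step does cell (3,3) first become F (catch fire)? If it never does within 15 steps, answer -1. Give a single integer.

Step 1: cell (3,3)='T' (+3 fires, +1 burnt)
Step 2: cell (3,3)='T' (+4 fires, +3 burnt)
Step 3: cell (3,3)='F' (+4 fires, +4 burnt)
  -> target ignites at step 3
Step 4: cell (3,3)='.' (+4 fires, +4 burnt)
Step 5: cell (3,3)='.' (+4 fires, +4 burnt)
Step 6: cell (3,3)='.' (+2 fires, +4 burnt)
Step 7: cell (3,3)='.' (+1 fires, +2 burnt)
Step 8: cell (3,3)='.' (+0 fires, +1 burnt)
  fire out at step 8

3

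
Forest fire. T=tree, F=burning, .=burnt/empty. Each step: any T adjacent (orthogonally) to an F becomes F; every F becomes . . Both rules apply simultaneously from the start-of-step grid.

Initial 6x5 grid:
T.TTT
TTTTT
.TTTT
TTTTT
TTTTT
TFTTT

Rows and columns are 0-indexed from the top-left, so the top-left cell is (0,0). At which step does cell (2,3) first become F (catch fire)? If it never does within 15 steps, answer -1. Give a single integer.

Step 1: cell (2,3)='T' (+3 fires, +1 burnt)
Step 2: cell (2,3)='T' (+4 fires, +3 burnt)
Step 3: cell (2,3)='T' (+5 fires, +4 burnt)
Step 4: cell (2,3)='T' (+4 fires, +5 burnt)
Step 5: cell (2,3)='F' (+4 fires, +4 burnt)
  -> target ignites at step 5
Step 6: cell (2,3)='.' (+4 fires, +4 burnt)
Step 7: cell (2,3)='.' (+2 fires, +4 burnt)
Step 8: cell (2,3)='.' (+1 fires, +2 burnt)
Step 9: cell (2,3)='.' (+0 fires, +1 burnt)
  fire out at step 9

5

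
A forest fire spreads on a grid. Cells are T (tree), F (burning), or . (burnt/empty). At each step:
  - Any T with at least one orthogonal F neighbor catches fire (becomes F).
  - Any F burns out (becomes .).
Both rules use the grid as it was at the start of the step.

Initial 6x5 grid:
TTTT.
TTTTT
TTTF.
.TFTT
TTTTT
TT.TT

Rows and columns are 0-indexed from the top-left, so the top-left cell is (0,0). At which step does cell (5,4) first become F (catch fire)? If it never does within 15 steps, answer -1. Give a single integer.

Step 1: cell (5,4)='T' (+5 fires, +2 burnt)
Step 2: cell (5,4)='T' (+7 fires, +5 burnt)
Step 3: cell (5,4)='T' (+7 fires, +7 burnt)
Step 4: cell (5,4)='F' (+4 fires, +7 burnt)
  -> target ignites at step 4
Step 5: cell (5,4)='.' (+1 fires, +4 burnt)
Step 6: cell (5,4)='.' (+0 fires, +1 burnt)
  fire out at step 6

4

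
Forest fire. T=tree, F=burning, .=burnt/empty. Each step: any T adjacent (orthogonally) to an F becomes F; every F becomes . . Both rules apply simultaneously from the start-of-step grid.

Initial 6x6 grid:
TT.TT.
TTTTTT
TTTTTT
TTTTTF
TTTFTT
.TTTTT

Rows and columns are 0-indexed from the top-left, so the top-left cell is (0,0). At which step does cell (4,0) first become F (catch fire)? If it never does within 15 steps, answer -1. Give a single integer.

Step 1: cell (4,0)='T' (+7 fires, +2 burnt)
Step 2: cell (4,0)='T' (+8 fires, +7 burnt)
Step 3: cell (4,0)='F' (+6 fires, +8 burnt)
  -> target ignites at step 3
Step 4: cell (4,0)='.' (+5 fires, +6 burnt)
Step 5: cell (4,0)='.' (+2 fires, +5 burnt)
Step 6: cell (4,0)='.' (+2 fires, +2 burnt)
Step 7: cell (4,0)='.' (+1 fires, +2 burnt)
Step 8: cell (4,0)='.' (+0 fires, +1 burnt)
  fire out at step 8

3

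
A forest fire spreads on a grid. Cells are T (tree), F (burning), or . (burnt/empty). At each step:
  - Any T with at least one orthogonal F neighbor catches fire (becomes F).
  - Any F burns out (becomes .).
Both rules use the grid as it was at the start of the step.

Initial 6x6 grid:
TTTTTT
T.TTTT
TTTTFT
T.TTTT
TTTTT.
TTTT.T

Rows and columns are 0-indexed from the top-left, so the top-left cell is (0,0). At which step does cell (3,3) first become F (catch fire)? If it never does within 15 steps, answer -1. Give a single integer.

Step 1: cell (3,3)='T' (+4 fires, +1 burnt)
Step 2: cell (3,3)='F' (+7 fires, +4 burnt)
  -> target ignites at step 2
Step 3: cell (3,3)='.' (+6 fires, +7 burnt)
Step 4: cell (3,3)='.' (+4 fires, +6 burnt)
Step 5: cell (3,3)='.' (+5 fires, +4 burnt)
Step 6: cell (3,3)='.' (+3 fires, +5 burnt)
Step 7: cell (3,3)='.' (+1 fires, +3 burnt)
Step 8: cell (3,3)='.' (+0 fires, +1 burnt)
  fire out at step 8

2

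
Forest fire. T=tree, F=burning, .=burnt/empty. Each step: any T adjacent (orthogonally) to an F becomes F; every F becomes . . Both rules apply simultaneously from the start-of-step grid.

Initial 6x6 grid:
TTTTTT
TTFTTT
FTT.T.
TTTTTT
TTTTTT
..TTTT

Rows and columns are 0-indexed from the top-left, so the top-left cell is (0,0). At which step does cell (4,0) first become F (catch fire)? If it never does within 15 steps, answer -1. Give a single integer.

Step 1: cell (4,0)='T' (+7 fires, +2 burnt)
Step 2: cell (4,0)='F' (+7 fires, +7 burnt)
  -> target ignites at step 2
Step 3: cell (4,0)='.' (+6 fires, +7 burnt)
Step 4: cell (4,0)='.' (+4 fires, +6 burnt)
Step 5: cell (4,0)='.' (+3 fires, +4 burnt)
Step 6: cell (4,0)='.' (+2 fires, +3 burnt)
Step 7: cell (4,0)='.' (+1 fires, +2 burnt)
Step 8: cell (4,0)='.' (+0 fires, +1 burnt)
  fire out at step 8

2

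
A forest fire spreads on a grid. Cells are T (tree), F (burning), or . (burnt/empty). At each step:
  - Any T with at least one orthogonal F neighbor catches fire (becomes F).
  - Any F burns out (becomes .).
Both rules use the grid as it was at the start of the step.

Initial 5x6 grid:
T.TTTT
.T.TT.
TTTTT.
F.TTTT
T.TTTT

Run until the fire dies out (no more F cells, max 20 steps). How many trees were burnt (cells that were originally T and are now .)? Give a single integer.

Answer: 21

Derivation:
Step 1: +2 fires, +1 burnt (F count now 2)
Step 2: +1 fires, +2 burnt (F count now 1)
Step 3: +2 fires, +1 burnt (F count now 2)
Step 4: +2 fires, +2 burnt (F count now 2)
Step 5: +4 fires, +2 burnt (F count now 4)
Step 6: +4 fires, +4 burnt (F count now 4)
Step 7: +4 fires, +4 burnt (F count now 4)
Step 8: +2 fires, +4 burnt (F count now 2)
Step 9: +0 fires, +2 burnt (F count now 0)
Fire out after step 9
Initially T: 22, now '.': 29
Total burnt (originally-T cells now '.'): 21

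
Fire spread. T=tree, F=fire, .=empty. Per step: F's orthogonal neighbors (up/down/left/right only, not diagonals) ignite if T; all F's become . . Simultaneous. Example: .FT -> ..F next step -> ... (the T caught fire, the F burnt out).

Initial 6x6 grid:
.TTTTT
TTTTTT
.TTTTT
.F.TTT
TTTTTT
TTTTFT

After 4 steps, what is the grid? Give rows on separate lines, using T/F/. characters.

Step 1: 5 trees catch fire, 2 burn out
  .TTTTT
  TTTTTT
  .FTTTT
  ...TTT
  TFTTFT
  TTTF.F
Step 2: 9 trees catch fire, 5 burn out
  .TTTTT
  TFTTTT
  ..FTTT
  ...TFT
  F.FF.F
  TFF...
Step 3: 8 trees catch fire, 9 burn out
  .FTTTT
  F.FTTT
  ...FFT
  ...F.F
  ......
  F.....
Step 4: 4 trees catch fire, 8 burn out
  ..FTTT
  ...FFT
  .....F
  ......
  ......
  ......

..FTTT
...FFT
.....F
......
......
......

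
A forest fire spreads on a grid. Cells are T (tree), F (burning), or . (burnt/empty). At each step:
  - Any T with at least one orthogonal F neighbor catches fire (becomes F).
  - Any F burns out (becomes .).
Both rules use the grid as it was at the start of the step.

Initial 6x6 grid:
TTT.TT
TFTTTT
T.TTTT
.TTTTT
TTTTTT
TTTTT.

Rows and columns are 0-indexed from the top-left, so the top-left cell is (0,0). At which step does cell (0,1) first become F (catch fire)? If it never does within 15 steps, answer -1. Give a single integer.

Step 1: cell (0,1)='F' (+3 fires, +1 burnt)
  -> target ignites at step 1
Step 2: cell (0,1)='.' (+5 fires, +3 burnt)
Step 3: cell (0,1)='.' (+3 fires, +5 burnt)
Step 4: cell (0,1)='.' (+6 fires, +3 burnt)
Step 5: cell (0,1)='.' (+6 fires, +6 burnt)
Step 6: cell (0,1)='.' (+5 fires, +6 burnt)
Step 7: cell (0,1)='.' (+3 fires, +5 burnt)
Step 8: cell (0,1)='.' (+0 fires, +3 burnt)
  fire out at step 8

1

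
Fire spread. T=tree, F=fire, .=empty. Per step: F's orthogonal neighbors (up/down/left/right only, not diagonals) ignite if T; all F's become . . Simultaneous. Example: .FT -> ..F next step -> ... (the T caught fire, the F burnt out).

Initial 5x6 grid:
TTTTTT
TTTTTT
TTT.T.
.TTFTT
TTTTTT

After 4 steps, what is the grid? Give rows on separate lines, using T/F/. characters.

Step 1: 3 trees catch fire, 1 burn out
  TTTTTT
  TTTTTT
  TTT.T.
  .TF.FT
  TTTFTT
Step 2: 6 trees catch fire, 3 burn out
  TTTTTT
  TTTTTT
  TTF.F.
  .F...F
  TTF.FT
Step 3: 5 trees catch fire, 6 burn out
  TTTTTT
  TTFTFT
  TF....
  ......
  TF...F
Step 4: 7 trees catch fire, 5 burn out
  TTFTFT
  TF.F.F
  F.....
  ......
  F.....

TTFTFT
TF.F.F
F.....
......
F.....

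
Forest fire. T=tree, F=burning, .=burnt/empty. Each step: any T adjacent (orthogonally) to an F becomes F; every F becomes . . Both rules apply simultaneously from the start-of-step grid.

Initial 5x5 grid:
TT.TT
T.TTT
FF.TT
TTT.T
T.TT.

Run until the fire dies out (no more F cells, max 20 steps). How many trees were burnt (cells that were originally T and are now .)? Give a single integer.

Step 1: +3 fires, +2 burnt (F count now 3)
Step 2: +3 fires, +3 burnt (F count now 3)
Step 3: +2 fires, +3 burnt (F count now 2)
Step 4: +1 fires, +2 burnt (F count now 1)
Step 5: +0 fires, +1 burnt (F count now 0)
Fire out after step 5
Initially T: 17, now '.': 17
Total burnt (originally-T cells now '.'): 9

Answer: 9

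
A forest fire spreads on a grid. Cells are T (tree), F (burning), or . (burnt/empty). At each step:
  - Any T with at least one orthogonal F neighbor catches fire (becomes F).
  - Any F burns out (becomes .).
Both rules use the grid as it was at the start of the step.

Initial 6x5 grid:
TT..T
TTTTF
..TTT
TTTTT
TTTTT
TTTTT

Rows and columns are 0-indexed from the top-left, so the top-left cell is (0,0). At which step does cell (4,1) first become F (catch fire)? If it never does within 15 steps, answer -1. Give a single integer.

Step 1: cell (4,1)='T' (+3 fires, +1 burnt)
Step 2: cell (4,1)='T' (+3 fires, +3 burnt)
Step 3: cell (4,1)='T' (+4 fires, +3 burnt)
Step 4: cell (4,1)='T' (+5 fires, +4 burnt)
Step 5: cell (4,1)='T' (+4 fires, +5 burnt)
Step 6: cell (4,1)='F' (+3 fires, +4 burnt)
  -> target ignites at step 6
Step 7: cell (4,1)='.' (+2 fires, +3 burnt)
Step 8: cell (4,1)='.' (+1 fires, +2 burnt)
Step 9: cell (4,1)='.' (+0 fires, +1 burnt)
  fire out at step 9

6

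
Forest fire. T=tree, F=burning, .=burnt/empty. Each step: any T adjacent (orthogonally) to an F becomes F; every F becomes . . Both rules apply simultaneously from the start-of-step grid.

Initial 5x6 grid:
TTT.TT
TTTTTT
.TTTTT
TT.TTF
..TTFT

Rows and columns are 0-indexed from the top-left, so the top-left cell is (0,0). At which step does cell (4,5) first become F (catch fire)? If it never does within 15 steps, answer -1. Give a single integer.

Step 1: cell (4,5)='F' (+4 fires, +2 burnt)
  -> target ignites at step 1
Step 2: cell (4,5)='.' (+4 fires, +4 burnt)
Step 3: cell (4,5)='.' (+3 fires, +4 burnt)
Step 4: cell (4,5)='.' (+3 fires, +3 burnt)
Step 5: cell (4,5)='.' (+2 fires, +3 burnt)
Step 6: cell (4,5)='.' (+3 fires, +2 burnt)
Step 7: cell (4,5)='.' (+3 fires, +3 burnt)
Step 8: cell (4,5)='.' (+1 fires, +3 burnt)
Step 9: cell (4,5)='.' (+0 fires, +1 burnt)
  fire out at step 9

1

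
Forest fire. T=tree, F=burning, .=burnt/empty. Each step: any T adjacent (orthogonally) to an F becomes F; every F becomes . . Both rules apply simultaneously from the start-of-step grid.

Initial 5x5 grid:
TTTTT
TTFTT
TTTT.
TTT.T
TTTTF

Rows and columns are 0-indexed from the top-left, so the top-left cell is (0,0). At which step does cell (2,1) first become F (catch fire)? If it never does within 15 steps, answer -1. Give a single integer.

Step 1: cell (2,1)='T' (+6 fires, +2 burnt)
Step 2: cell (2,1)='F' (+8 fires, +6 burnt)
  -> target ignites at step 2
Step 3: cell (2,1)='.' (+5 fires, +8 burnt)
Step 4: cell (2,1)='.' (+2 fires, +5 burnt)
Step 5: cell (2,1)='.' (+0 fires, +2 burnt)
  fire out at step 5

2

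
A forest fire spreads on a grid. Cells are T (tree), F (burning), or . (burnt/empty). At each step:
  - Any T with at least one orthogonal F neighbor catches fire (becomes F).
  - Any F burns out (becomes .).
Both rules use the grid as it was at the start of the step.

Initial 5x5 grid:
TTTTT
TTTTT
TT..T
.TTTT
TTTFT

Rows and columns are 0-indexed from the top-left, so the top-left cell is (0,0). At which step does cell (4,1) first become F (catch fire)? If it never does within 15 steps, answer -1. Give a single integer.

Step 1: cell (4,1)='T' (+3 fires, +1 burnt)
Step 2: cell (4,1)='F' (+3 fires, +3 burnt)
  -> target ignites at step 2
Step 3: cell (4,1)='.' (+3 fires, +3 burnt)
Step 4: cell (4,1)='.' (+2 fires, +3 burnt)
Step 5: cell (4,1)='.' (+4 fires, +2 burnt)
Step 6: cell (4,1)='.' (+4 fires, +4 burnt)
Step 7: cell (4,1)='.' (+2 fires, +4 burnt)
Step 8: cell (4,1)='.' (+0 fires, +2 burnt)
  fire out at step 8

2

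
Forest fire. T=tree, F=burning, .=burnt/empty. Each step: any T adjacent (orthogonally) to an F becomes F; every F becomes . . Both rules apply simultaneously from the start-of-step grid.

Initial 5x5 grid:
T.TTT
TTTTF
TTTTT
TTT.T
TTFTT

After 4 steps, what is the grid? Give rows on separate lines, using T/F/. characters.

Step 1: 6 trees catch fire, 2 burn out
  T.TTF
  TTTF.
  TTTTF
  TTF.T
  TF.FT
Step 2: 8 trees catch fire, 6 burn out
  T.TF.
  TTF..
  TTFF.
  TF..F
  F...F
Step 3: 4 trees catch fire, 8 burn out
  T.F..
  TF...
  TF...
  F....
  .....
Step 4: 2 trees catch fire, 4 burn out
  T....
  F....
  F....
  .....
  .....

T....
F....
F....
.....
.....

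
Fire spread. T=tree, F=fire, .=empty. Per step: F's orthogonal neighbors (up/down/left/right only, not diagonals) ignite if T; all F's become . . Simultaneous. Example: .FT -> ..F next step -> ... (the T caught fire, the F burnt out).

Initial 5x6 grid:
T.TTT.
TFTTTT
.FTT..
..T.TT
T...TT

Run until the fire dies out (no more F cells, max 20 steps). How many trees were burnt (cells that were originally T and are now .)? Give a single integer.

Step 1: +3 fires, +2 burnt (F count now 3)
Step 2: +5 fires, +3 burnt (F count now 5)
Step 3: +2 fires, +5 burnt (F count now 2)
Step 4: +2 fires, +2 burnt (F count now 2)
Step 5: +0 fires, +2 burnt (F count now 0)
Fire out after step 5
Initially T: 17, now '.': 25
Total burnt (originally-T cells now '.'): 12

Answer: 12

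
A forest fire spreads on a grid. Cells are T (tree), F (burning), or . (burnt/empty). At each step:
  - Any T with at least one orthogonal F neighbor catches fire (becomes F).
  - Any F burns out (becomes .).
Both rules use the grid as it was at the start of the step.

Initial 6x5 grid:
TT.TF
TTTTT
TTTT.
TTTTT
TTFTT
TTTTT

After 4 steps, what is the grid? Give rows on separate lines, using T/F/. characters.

Step 1: 6 trees catch fire, 2 burn out
  TT.F.
  TTTTF
  TTTT.
  TTFTT
  TF.FT
  TTFTT
Step 2: 8 trees catch fire, 6 burn out
  TT...
  TTTF.
  TTFT.
  TF.FT
  F...F
  TF.FT
Step 3: 7 trees catch fire, 8 burn out
  TT...
  TTF..
  TF.F.
  F...F
  .....
  F...F
Step 4: 2 trees catch fire, 7 burn out
  TT...
  TF...
  F....
  .....
  .....
  .....

TT...
TF...
F....
.....
.....
.....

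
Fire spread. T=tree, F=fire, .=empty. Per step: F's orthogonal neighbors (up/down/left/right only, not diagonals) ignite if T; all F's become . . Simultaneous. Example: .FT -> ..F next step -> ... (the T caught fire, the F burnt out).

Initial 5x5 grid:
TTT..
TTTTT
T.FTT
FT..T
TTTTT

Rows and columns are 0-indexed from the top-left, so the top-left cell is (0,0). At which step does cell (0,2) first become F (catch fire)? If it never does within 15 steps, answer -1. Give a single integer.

Step 1: cell (0,2)='T' (+5 fires, +2 burnt)
Step 2: cell (0,2)='F' (+6 fires, +5 burnt)
  -> target ignites at step 2
Step 3: cell (0,2)='.' (+5 fires, +6 burnt)
Step 4: cell (0,2)='.' (+2 fires, +5 burnt)
Step 5: cell (0,2)='.' (+0 fires, +2 burnt)
  fire out at step 5

2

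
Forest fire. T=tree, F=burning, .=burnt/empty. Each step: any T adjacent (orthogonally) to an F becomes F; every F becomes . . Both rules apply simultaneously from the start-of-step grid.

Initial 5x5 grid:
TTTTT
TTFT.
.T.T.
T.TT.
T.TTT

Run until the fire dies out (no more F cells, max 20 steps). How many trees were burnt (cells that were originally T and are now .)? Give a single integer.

Answer: 15

Derivation:
Step 1: +3 fires, +1 burnt (F count now 3)
Step 2: +5 fires, +3 burnt (F count now 5)
Step 3: +3 fires, +5 burnt (F count now 3)
Step 4: +2 fires, +3 burnt (F count now 2)
Step 5: +2 fires, +2 burnt (F count now 2)
Step 6: +0 fires, +2 burnt (F count now 0)
Fire out after step 6
Initially T: 17, now '.': 23
Total burnt (originally-T cells now '.'): 15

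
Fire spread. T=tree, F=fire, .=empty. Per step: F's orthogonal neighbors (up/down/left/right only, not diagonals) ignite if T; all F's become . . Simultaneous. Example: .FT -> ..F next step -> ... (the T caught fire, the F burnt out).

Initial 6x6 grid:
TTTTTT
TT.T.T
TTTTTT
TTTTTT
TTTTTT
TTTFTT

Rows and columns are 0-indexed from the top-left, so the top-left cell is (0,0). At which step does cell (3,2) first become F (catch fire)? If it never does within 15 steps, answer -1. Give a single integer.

Step 1: cell (3,2)='T' (+3 fires, +1 burnt)
Step 2: cell (3,2)='T' (+5 fires, +3 burnt)
Step 3: cell (3,2)='F' (+6 fires, +5 burnt)
  -> target ignites at step 3
Step 4: cell (3,2)='.' (+6 fires, +6 burnt)
Step 5: cell (3,2)='.' (+4 fires, +6 burnt)
Step 6: cell (3,2)='.' (+5 fires, +4 burnt)
Step 7: cell (3,2)='.' (+3 fires, +5 burnt)
Step 8: cell (3,2)='.' (+1 fires, +3 burnt)
Step 9: cell (3,2)='.' (+0 fires, +1 burnt)
  fire out at step 9

3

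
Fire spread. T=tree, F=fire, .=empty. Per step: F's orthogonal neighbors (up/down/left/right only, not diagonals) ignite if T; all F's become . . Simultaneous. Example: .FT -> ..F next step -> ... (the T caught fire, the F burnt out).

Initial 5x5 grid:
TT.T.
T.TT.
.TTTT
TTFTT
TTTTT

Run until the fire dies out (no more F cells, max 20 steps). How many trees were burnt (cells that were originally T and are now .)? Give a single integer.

Answer: 16

Derivation:
Step 1: +4 fires, +1 burnt (F count now 4)
Step 2: +7 fires, +4 burnt (F count now 7)
Step 3: +4 fires, +7 burnt (F count now 4)
Step 4: +1 fires, +4 burnt (F count now 1)
Step 5: +0 fires, +1 burnt (F count now 0)
Fire out after step 5
Initially T: 19, now '.': 22
Total burnt (originally-T cells now '.'): 16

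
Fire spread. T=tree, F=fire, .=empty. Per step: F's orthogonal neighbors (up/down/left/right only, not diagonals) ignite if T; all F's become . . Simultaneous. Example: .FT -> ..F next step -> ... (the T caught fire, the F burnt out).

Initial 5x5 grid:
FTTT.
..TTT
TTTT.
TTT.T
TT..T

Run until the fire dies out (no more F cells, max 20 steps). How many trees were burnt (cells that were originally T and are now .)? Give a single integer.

Answer: 15

Derivation:
Step 1: +1 fires, +1 burnt (F count now 1)
Step 2: +1 fires, +1 burnt (F count now 1)
Step 3: +2 fires, +1 burnt (F count now 2)
Step 4: +2 fires, +2 burnt (F count now 2)
Step 5: +4 fires, +2 burnt (F count now 4)
Step 6: +2 fires, +4 burnt (F count now 2)
Step 7: +2 fires, +2 burnt (F count now 2)
Step 8: +1 fires, +2 burnt (F count now 1)
Step 9: +0 fires, +1 burnt (F count now 0)
Fire out after step 9
Initially T: 17, now '.': 23
Total burnt (originally-T cells now '.'): 15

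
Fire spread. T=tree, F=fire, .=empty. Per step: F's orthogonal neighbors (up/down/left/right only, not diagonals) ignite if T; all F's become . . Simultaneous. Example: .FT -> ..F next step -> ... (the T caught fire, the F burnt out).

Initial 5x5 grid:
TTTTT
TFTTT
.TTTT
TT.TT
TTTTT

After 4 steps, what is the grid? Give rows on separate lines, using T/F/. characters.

Step 1: 4 trees catch fire, 1 burn out
  TFTTT
  F.FTT
  .FTTT
  TT.TT
  TTTTT
Step 2: 5 trees catch fire, 4 burn out
  F.FTT
  ...FT
  ..FTT
  TF.TT
  TTTTT
Step 3: 5 trees catch fire, 5 burn out
  ...FT
  ....F
  ...FT
  F..TT
  TFTTT
Step 4: 5 trees catch fire, 5 burn out
  ....F
  .....
  ....F
  ...FT
  F.FTT

....F
.....
....F
...FT
F.FTT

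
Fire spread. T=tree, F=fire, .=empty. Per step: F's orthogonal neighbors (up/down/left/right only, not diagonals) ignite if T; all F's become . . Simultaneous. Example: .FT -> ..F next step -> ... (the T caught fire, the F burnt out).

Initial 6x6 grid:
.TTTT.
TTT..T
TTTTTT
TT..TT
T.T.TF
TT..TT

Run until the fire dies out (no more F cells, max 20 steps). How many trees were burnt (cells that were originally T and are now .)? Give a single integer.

Step 1: +3 fires, +1 burnt (F count now 3)
Step 2: +3 fires, +3 burnt (F count now 3)
Step 3: +2 fires, +3 burnt (F count now 2)
Step 4: +1 fires, +2 burnt (F count now 1)
Step 5: +1 fires, +1 burnt (F count now 1)
Step 6: +2 fires, +1 burnt (F count now 2)
Step 7: +4 fires, +2 burnt (F count now 4)
Step 8: +4 fires, +4 burnt (F count now 4)
Step 9: +2 fires, +4 burnt (F count now 2)
Step 10: +1 fires, +2 burnt (F count now 1)
Step 11: +1 fires, +1 burnt (F count now 1)
Step 12: +0 fires, +1 burnt (F count now 0)
Fire out after step 12
Initially T: 25, now '.': 35
Total burnt (originally-T cells now '.'): 24

Answer: 24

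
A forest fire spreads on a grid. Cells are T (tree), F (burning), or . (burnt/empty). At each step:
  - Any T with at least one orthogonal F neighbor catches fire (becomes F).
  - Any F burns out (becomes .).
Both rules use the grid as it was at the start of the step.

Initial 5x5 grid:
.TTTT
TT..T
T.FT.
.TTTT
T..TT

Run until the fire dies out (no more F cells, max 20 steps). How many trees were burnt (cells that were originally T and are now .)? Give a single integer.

Answer: 7

Derivation:
Step 1: +2 fires, +1 burnt (F count now 2)
Step 2: +2 fires, +2 burnt (F count now 2)
Step 3: +2 fires, +2 burnt (F count now 2)
Step 4: +1 fires, +2 burnt (F count now 1)
Step 5: +0 fires, +1 burnt (F count now 0)
Fire out after step 5
Initially T: 16, now '.': 16
Total burnt (originally-T cells now '.'): 7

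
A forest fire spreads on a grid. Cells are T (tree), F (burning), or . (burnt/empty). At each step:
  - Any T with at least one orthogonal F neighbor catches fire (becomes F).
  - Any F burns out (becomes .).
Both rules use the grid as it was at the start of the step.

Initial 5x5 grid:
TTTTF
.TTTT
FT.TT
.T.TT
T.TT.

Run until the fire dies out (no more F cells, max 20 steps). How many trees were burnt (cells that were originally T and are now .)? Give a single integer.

Answer: 16

Derivation:
Step 1: +3 fires, +2 burnt (F count now 3)
Step 2: +5 fires, +3 burnt (F count now 5)
Step 3: +4 fires, +5 burnt (F count now 4)
Step 4: +2 fires, +4 burnt (F count now 2)
Step 5: +1 fires, +2 burnt (F count now 1)
Step 6: +1 fires, +1 burnt (F count now 1)
Step 7: +0 fires, +1 burnt (F count now 0)
Fire out after step 7
Initially T: 17, now '.': 24
Total burnt (originally-T cells now '.'): 16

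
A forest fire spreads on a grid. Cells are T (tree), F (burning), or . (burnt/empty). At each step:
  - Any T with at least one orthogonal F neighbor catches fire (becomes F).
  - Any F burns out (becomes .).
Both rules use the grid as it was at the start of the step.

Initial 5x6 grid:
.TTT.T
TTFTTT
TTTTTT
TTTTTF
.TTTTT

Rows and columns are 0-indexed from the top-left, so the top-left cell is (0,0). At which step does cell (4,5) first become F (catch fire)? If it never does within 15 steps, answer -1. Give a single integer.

Step 1: cell (4,5)='F' (+7 fires, +2 burnt)
  -> target ignites at step 1
Step 2: cell (4,5)='.' (+11 fires, +7 burnt)
Step 3: cell (4,5)='.' (+5 fires, +11 burnt)
Step 4: cell (4,5)='.' (+2 fires, +5 burnt)
Step 5: cell (4,5)='.' (+0 fires, +2 burnt)
  fire out at step 5

1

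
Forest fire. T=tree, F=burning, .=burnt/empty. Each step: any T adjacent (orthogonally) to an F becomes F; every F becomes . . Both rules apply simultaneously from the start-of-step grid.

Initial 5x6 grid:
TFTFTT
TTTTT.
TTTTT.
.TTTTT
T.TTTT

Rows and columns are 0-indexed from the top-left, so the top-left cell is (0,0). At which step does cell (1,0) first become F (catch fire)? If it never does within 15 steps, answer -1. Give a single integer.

Step 1: cell (1,0)='T' (+5 fires, +2 burnt)
Step 2: cell (1,0)='F' (+6 fires, +5 burnt)
  -> target ignites at step 2
Step 3: cell (1,0)='.' (+5 fires, +6 burnt)
Step 4: cell (1,0)='.' (+3 fires, +5 burnt)
Step 5: cell (1,0)='.' (+3 fires, +3 burnt)
Step 6: cell (1,0)='.' (+1 fires, +3 burnt)
Step 7: cell (1,0)='.' (+0 fires, +1 burnt)
  fire out at step 7

2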